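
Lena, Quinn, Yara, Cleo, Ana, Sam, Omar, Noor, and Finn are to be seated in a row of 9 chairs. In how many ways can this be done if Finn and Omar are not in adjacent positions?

Of the 9! = 362880 arrangements, those with Finn and Omar adjacent number 2 × 8! = 80640 (treat the pair as a block with 2 internal orders).
Complementary counting: 362880 − 80640 = 282240.

282240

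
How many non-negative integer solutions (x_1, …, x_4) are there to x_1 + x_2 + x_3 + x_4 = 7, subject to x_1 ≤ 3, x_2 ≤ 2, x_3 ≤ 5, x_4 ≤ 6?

61

Without the upper bounds there are C(10,3) = 120 ways to split 7 among 4 variables.
Subtract solutions that violate a single cap (substitute x_i' = x_i − (cap_i+1)): x_1 ≥ 4 gives C(6,3) = 20; x_2 ≥ 3 gives C(7,3) = 35; x_3 ≥ 6 gives C(4,3) = 4; x_4 ≥ 7 gives C(3,3) = 1. Together 60.
Add back pairs where two caps are both exceeded: 1 + 0 + 0 + 0 + 0 + 0 = 1.
By inclusion–exclusion the count is 120 − 60 + 1 = 61.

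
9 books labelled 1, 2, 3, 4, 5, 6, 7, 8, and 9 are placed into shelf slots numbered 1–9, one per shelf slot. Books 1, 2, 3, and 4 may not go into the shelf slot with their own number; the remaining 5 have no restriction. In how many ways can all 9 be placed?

229080

Let Aᵢ (for 1 ≤ i ≤ 4) be the placements that put book i in its forbidden shelf slot. Any j of these fix j positions, leaving (9−j)! ways to fill the rest, and there are C(4,j) ways to pick which j.
By inclusion–exclusion, the number of valid placements is Σ_{j=0}^{4} (−1)^j C(4,j)·(9−j)!.
Computing: 362880 − 161280 + 30240 − 2880 + 120 = 229080.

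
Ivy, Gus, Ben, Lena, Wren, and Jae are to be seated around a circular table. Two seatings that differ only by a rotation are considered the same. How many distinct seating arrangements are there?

120

Fix one person's seat to break rotational symmetry; the remaining 5 people can be arranged in (5)! = 120 ways.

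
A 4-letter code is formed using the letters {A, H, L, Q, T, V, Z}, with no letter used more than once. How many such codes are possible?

840

Choose and order 4 of the 7 symbols: the first letter has 7 options, the next 6, then 5, 4.
That product is 7 × 6 × 5 × 4 = 840.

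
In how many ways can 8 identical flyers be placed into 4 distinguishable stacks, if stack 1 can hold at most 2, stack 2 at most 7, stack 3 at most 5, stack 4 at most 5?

Without the upper bounds there are C(11,3) = 165 ways to split 8 among 4 stacks.
Subtract solutions that violate a single cap (substitute x_i' = x_i − (cap_i+1)): x_1 ≥ 3 gives C(8,3) = 56; x_2 ≥ 8 gives C(3,3) = 1; x_3 ≥ 6 gives C(5,3) = 10; x_4 ≥ 6 gives C(5,3) = 10. Together 77.
No two caps can be exceeded simultaneously, so the pair terms are all 0.
By inclusion–exclusion the count is 165 − 77 + 0 = 88.

88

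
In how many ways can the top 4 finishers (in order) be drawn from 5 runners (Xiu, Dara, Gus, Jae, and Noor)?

This is an ordered selection of 4 from 5: P(5,4).
That gives 5 × 4 × 3 × 2 = 120.

120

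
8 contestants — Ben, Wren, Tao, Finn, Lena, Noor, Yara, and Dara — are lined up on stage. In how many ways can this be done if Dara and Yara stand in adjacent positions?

Glue Dara and Yara into one block (2 internal orders), leaving 7 units to arrange in a row.
So the count is 2·(7)! = 10080.

10080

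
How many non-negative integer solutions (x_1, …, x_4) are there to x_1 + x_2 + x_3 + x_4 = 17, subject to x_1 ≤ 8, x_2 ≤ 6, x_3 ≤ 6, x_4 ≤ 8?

274

Without the upper bounds there are C(20,3) = 1140 ways to split 17 among 4 variables.
Subtract solutions that violate a single cap (substitute x_i' = x_i − (cap_i+1)): x_1 ≥ 9 gives C(11,3) = 165; x_2 ≥ 7 gives C(13,3) = 286; x_3 ≥ 7 gives C(13,3) = 286; x_4 ≥ 9 gives C(11,3) = 165. Together 902.
Add back pairs where two caps are both exceeded: 4 + 4 + 0 + 20 + 4 + 4 = 36.
By inclusion–exclusion the count is 1140 − 902 + 36 = 274.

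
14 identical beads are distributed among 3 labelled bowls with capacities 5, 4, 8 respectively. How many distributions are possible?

10

By stars and bars, unrestricted non-negative solutions to x_1+…+x_3 = 14 number C(14+2,2) = 120.
Subtract solutions that violate a single cap (substitute x_i' = x_i − (cap_i+1)): x_1 ≥ 6 gives C(10,2) = 45; x_2 ≥ 5 gives C(11,2) = 55; x_3 ≥ 9 gives C(7,2) = 21. Together 121.
Add back pairs where two caps are both exceeded: 10 + 0 + 1 = 11.
By inclusion–exclusion the count is 120 − 121 + 11 = 10.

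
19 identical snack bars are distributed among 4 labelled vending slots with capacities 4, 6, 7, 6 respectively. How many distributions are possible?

Without the upper bounds there are C(22,3) = 1540 ways to split 19 among 4 vending slots.
Subtract solutions that violate a single cap (substitute x_i' = x_i − (cap_i+1)): x_1 ≥ 5 gives C(17,3) = 680; x_2 ≥ 7 gives C(15,3) = 455; x_3 ≥ 8 gives C(14,3) = 364; x_4 ≥ 7 gives C(15,3) = 455. Together 1954.
Add back pairs where two caps are both exceeded: 120 + 84 + 120 + 35 + 56 + 35 = 450.
Subtract triples: 0 + 1 + 0 + 0 = 1.
By inclusion–exclusion the count is 1540 − 1954 + 450 − 1 = 35.

35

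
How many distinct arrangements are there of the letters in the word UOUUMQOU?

840

UOUUMQOU has 8 letters with O appearing twice and U appearing 4 times.
The number of distinct arrangements is 8!/(4!·2!) = 40320/48 = 840.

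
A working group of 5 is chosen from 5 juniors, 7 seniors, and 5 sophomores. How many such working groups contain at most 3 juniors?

6127

Split by how many juniors are chosen (0 through 3).
Sum: C(5,0)·C(12,5) + C(5,1)·C(12,4) + C(5,2)·C(12,3) + C(5,3)·C(12,2) = 792 + 2475 + 2200 + 660 = 6127.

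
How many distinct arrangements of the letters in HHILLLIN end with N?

With the last slot taken by N, it remains to arrange the other 7 letters (HHILLLI).
Those 7 letters have H appearing twice, I appearing twice, and L appearing 3 times, giving (7)!/(3!·2!·2!) = 210.

210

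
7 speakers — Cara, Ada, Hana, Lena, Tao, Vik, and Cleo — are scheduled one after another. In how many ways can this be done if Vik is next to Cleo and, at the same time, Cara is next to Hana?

480

Treat {Vik,Cleo} as one block (2 orders) and {Cara,Hana} as another (2 orders).
That leaves 5 units to arrange: 2 × 2 × 5! = 4 × 120 = 480.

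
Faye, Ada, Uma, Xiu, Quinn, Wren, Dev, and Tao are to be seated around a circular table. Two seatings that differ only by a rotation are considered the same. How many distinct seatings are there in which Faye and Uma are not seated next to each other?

All circular seatings of 8 people number (7)! = 5040.
Those with Faye next to Uma: fuse the pair into one unit and seat 7 units around a circle — 2·(6)! = 1440.
Subtracting, 5040 − 1440 = 3600.

3600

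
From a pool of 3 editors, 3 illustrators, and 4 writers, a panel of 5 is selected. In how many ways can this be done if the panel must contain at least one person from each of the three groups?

Total 5-person selections from all 10: C(10,5) = 252.
Subtract selections that omit an entire group: no editors → C(7,5) = 21; no illustrators → C(7,5) = 21; no writers → C(6,5) = 6.
Add back selections omitting two groups (i.e. drawn from a single group): C(3,5) + C(3,5) + C(4,5) = 0.
By inclusion–exclusion: 252 − 48 + 0 = 204.

204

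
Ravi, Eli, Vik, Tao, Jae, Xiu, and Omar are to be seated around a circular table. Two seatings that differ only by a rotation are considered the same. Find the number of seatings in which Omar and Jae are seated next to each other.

Glue Omar and Jae into a block (2 internal orders). Seating 6 units around a circle gives (5)! arrangements.
So 2 × (5)! = 2 × 120 = 240.

240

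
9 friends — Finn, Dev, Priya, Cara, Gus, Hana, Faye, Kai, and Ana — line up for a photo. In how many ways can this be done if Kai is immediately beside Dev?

80640

Place the 7 others and the Kai-Dev pair as 8 objects in a line; the pair has 2 internal arrangements.
That gives 2 × 8! = 2 × 40320 = 80640.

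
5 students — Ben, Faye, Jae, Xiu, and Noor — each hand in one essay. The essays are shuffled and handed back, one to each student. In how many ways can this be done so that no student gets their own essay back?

44

This is the derangement count D_5: permutations of 5 items with no fixed point.
By inclusion–exclusion this is Σ_{j=0}^{5} (−1)^j C(5,j)·(5−j)!.
Computing: 120 − 120 + 60 − 20 + 5 − 1 = 44.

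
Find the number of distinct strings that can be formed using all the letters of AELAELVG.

5040

Letter multiplicities in AELAELVG: A×2, E×2, G×1, L×2, V×1.
So there are 8! / (2!·2!·2!) = 5040 distinguishable arrangements.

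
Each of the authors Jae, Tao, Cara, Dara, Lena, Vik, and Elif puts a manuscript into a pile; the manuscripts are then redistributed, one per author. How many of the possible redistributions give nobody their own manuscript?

Count assignments avoiding every fixed point. For any j of the 7 authors fixed to their own manuscript, the other 7−j can be arranged in (7−j)! ways.
By inclusion–exclusion this is Σ_{j=0}^{7} (−1)^j C(7,j)·(7−j)!.
Computing: 5040 − 5040 + 2520 − 840 + 210 − 42 + 7 − 1 = 1854.

1854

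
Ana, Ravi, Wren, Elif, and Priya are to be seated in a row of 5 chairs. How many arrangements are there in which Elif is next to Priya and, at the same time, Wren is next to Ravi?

24

Treat {Elif,Priya} as one block (2 orders) and {Wren,Ravi} as another (2 orders).
That leaves 3 units to arrange: 2 × 2 × 3! = 4 × 6 = 24.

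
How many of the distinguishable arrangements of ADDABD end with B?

With the last slot taken by B, it remains to arrange the other 5 letters (ADDAD).
Those 5 letters have A appearing twice and D appearing 3 times, giving (5)!/(3!·2!) = 10.

10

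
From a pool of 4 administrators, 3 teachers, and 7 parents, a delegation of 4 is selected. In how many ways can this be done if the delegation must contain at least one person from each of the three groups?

Unrestricted: C(14,4) = 1001 ways to pick any 4 of the 14.
Selections missing a whole group: no administrators → C(10,4) = 210; no teachers → C(11,4) = 330; no parents → C(7,4) = 35.
Add back selections omitting two groups (i.e. drawn from a single group): C(4,4) + C(3,4) + C(7,4) = 36.
By inclusion–exclusion: 1001 − 575 + 36 = 462.

462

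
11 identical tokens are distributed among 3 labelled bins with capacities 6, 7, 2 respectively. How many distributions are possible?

Ignoring the caps, the number of non-negative solutions to x_1+…+x_3 = 11 is C(13,2) = 78.
Subtract solutions that violate a single cap (substitute x_i' = x_i − (cap_i+1)): x_1 ≥ 7 gives C(6,2) = 15; x_2 ≥ 8 gives C(5,2) = 10; x_3 ≥ 3 gives C(10,2) = 45. Together 70.
Add back pairs where two caps are both exceeded: 0 + 3 + 1 = 4.
By inclusion–exclusion the count is 78 − 70 + 4 = 12.

12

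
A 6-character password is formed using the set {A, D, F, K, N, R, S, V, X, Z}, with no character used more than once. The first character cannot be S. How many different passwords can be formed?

136080

The first character has 10−1 = 9 choices (anything except S).
The remaining 5 characters are filled from the other 9 symbols without repetition: 9 × 8 × 7 × 6 × 5 = 15120.
Total: 9 × 15120 = 136080.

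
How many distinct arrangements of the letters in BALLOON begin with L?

Fix L in the first position and arrange the remaining 6 letters.
Those 6 letters have O appearing twice, giving (6)!/(2!) = 360.

360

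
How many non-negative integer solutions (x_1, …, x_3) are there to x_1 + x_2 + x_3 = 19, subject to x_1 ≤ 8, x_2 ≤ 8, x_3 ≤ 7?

15

Without the upper bounds there are C(21,2) = 210 ways to split 19 among 3 variables.
Subtract solutions that violate a single cap (substitute x_i' = x_i − (cap_i+1)): x_1 ≥ 9 gives C(12,2) = 66; x_2 ≥ 9 gives C(12,2) = 66; x_3 ≥ 8 gives C(13,2) = 78. Together 210.
Add back pairs where two caps are both exceeded: 3 + 6 + 6 = 15.
By inclusion–exclusion the count is 210 − 210 + 15 = 15.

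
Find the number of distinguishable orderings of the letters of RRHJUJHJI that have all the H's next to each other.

3360

Treat the 2 copies of H as a single block. The multiset to arrange is then {HH, I, J, J, J, R, R, U}, 8 items in all.
That gives (8)!/(3!·2!) = 3360 arrangements.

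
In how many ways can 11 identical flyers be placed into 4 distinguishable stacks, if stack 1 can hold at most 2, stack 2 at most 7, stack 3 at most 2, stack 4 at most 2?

10

By stars and bars, unrestricted non-negative solutions to x_1+…+x_4 = 11 number C(11+3,3) = 364.
Subtract solutions that violate a single cap (substitute x_i' = x_i − (cap_i+1)): x_1 ≥ 3 gives C(11,3) = 165; x_2 ≥ 8 gives C(6,3) = 20; x_3 ≥ 3 gives C(11,3) = 165; x_4 ≥ 3 gives C(11,3) = 165. Together 515.
Add back pairs where two caps are both exceeded: 1 + 56 + 56 + 1 + 1 + 56 = 171.
Subtract triples: 0 + 0 + 10 + 0 = 10.
By inclusion–exclusion the count is 364 − 515 + 171 − 10 = 10.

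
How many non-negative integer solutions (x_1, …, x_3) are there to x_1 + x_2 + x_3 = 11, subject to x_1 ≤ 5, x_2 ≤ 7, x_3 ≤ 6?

32

Without the upper bounds there are C(13,2) = 78 ways to split 11 among 3 variables.
Subtract solutions that violate a single cap (substitute x_i' = x_i − (cap_i+1)): x_1 ≥ 6 gives C(7,2) = 21; x_2 ≥ 8 gives C(5,2) = 10; x_3 ≥ 7 gives C(6,2) = 15. Together 46.
No two caps can be exceeded simultaneously, so the pair terms are all 0.
By inclusion–exclusion the count is 78 − 46 + 0 = 32.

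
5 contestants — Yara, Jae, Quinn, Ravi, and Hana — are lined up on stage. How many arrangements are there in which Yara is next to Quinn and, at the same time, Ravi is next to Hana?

Treat {Yara,Quinn} as one block (2 orders) and {Ravi,Hana} as another (2 orders).
That leaves 3 units to arrange: 2 × 2 × 3! = 4 × 6 = 24.

24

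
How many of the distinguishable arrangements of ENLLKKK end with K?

Fix K in the last position and arrange the remaining 6 letters.
Those 6 letters have K appearing twice and L appearing twice, giving (6)!/(2!·2!) = 180.

180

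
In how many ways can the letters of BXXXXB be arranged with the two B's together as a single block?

5

Treat the 2 copies of B as a single block. The multiset to arrange is then {BB, X, X, X, X}, 5 items in all.
That gives (5)!/(4!) = 5 arrangements.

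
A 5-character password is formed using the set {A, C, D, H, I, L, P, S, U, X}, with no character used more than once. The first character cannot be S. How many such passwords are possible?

The first character has 10−1 = 9 choices (anything except S).
The remaining 4 characters are filled from the other 9 symbols without repetition: 9 × 8 × 7 × 6 = 3024.
Total: 9 × 3024 = 27216.

27216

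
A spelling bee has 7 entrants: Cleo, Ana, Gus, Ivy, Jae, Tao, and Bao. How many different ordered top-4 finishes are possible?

This is an ordered selection of 4 from 7: P(7,4).
That gives 7 × 6 × 5 × 4 = 840.

840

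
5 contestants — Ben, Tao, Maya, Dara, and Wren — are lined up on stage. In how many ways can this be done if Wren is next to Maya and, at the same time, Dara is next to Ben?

24

Treat {Wren,Maya} as one block (2 orders) and {Dara,Ben} as another (2 orders).
That leaves 3 units to arrange: 2 × 2 × 3! = 4 × 6 = 24.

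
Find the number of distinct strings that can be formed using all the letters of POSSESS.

Letter multiplicities in POSSESS: E×1, O×1, P×1, S×4.
Dividing 7! = 5040 by 4! = 24 for the repeated letters gives 210.

210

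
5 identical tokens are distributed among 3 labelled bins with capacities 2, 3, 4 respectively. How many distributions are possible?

Ignoring the caps, the number of non-negative solutions to x_1+…+x_3 = 5 is C(7,2) = 21.
Subtract solutions that violate a single cap (substitute x_i' = x_i − (cap_i+1)): x_1 ≥ 3 gives C(4,2) = 6; x_2 ≥ 4 gives C(3,2) = 3; x_3 ≥ 5 gives C(2,2) = 1. Together 10.
No two caps can be exceeded simultaneously, so the pair terms are all 0.
By inclusion–exclusion the count is 21 − 10 + 0 = 11.

11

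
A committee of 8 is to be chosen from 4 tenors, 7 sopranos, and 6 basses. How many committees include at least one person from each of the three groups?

With no constraint there are C(17,8) = 24310 possible selections.
Subtract selections that omit an entire group: no tenors → C(13,8) = 1287; no sopranos → C(10,8) = 45; no basses → C(11,8) = 165.
Add back selections omitting two groups (i.e. drawn from a single group): C(4,8) + C(7,8) + C(6,8) = 0.
By inclusion–exclusion: 24310 − 1497 + 0 = 22813.

22813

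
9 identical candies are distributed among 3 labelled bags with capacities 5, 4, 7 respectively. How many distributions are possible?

Without the upper bounds there are C(11,2) = 55 ways to split 9 among 3 bags.
Subtract solutions that violate a single cap (substitute x_i' = x_i − (cap_i+1)): x_1 ≥ 6 gives C(5,2) = 10; x_2 ≥ 5 gives C(6,2) = 15; x_3 ≥ 8 gives C(3,2) = 3. Together 28.
No two caps can be exceeded simultaneously, so the pair terms are all 0.
By inclusion–exclusion the count is 55 − 28 + 0 = 27.

27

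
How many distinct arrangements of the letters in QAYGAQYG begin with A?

Fix A in the first position and arrange the remaining 7 letters.
Those 7 letters have G appearing twice, Q appearing twice, and Y appearing twice, giving (7)!/(2!·2!·2!) = 630.

630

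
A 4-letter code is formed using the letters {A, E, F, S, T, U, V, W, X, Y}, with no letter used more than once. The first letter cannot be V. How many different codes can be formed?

4536

The first letter has 10−1 = 9 choices (anything except V).
The remaining 3 letters are filled from the other 9 symbols without repetition: 9 × 8 × 7 = 504.
Total: 9 × 504 = 4536.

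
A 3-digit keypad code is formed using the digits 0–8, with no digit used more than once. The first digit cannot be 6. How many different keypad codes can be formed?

448

The first digit has 9−1 = 8 choices (anything except 6).
The remaining 2 digits are filled from the other 8 symbols without repetition: 8 × 7 = 56.
Total: 8 × 56 = 448.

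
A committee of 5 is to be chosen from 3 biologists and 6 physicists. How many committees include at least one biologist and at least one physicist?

With no constraint there are C(9,5) = 126 possible selections.
Subtract selections that omit an entire group: no biologists → C(6,5) = 6; no physicists → C(3,5) = 0.
Both groups omitted at once is impossible, so 126 − 6 = 120.

120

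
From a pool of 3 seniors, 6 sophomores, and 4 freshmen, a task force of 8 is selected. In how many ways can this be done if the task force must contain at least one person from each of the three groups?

1233

With no constraint there are C(13,8) = 1287 possible selections.
Subtract selections that omit an entire group: no seniors → C(10,8) = 45; no sophomores → C(7,8) = 0; no freshmen → C(9,8) = 9.
Add back selections omitting two groups (i.e. drawn from a single group): C(3,8) + C(6,8) + C(4,8) = 0.
By inclusion–exclusion: 1287 − 54 + 0 = 1233.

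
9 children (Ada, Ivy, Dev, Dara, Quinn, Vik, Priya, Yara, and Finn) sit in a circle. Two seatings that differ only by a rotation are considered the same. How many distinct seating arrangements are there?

40320

Around a circle, 9 distinct people have 9!/9 = (8)! = 40320 rotationally distinct seatings.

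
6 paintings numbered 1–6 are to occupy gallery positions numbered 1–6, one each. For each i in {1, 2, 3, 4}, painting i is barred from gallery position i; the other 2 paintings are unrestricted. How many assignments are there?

Let Aᵢ (for 1 ≤ i ≤ 4) be the placements that put painting i in its forbidden gallery position. Any j of these fix j positions, leaving (6−j)! ways to fill the rest, and there are C(4,j) ways to pick which j.
By inclusion–exclusion, the number of valid placements is Σ_{j=0}^{4} (−1)^j C(4,j)·(6−j)!.
Computing: 720 − 480 + 144 − 24 + 2 = 362.

362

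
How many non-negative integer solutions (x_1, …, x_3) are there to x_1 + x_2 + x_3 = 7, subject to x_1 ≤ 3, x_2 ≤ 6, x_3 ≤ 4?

19

By stars and bars, unrestricted non-negative solutions to x_1+…+x_3 = 7 number C(7+2,2) = 36.
Subtract solutions that violate a single cap (substitute x_i' = x_i − (cap_i+1)): x_1 ≥ 4 gives C(5,2) = 10; x_2 ≥ 7 gives C(2,2) = 1; x_3 ≥ 5 gives C(4,2) = 6. Together 17.
No two caps can be exceeded simultaneously, so the pair terms are all 0.
By inclusion–exclusion the count is 36 − 17 + 0 = 19.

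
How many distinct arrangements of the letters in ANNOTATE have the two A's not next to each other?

3780

There are 8!/(2!·2!·2!) = 5040 arrangements of ANNOTATE in total.
If the two A's are adjacent, glue them into one block, leaving 7 items to arrange: (7)!/(2!·2!) = 1260 ways.
Hence 5040 − 1260 = 3780.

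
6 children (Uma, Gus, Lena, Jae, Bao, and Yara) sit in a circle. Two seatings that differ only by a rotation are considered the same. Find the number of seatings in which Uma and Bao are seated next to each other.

Glue Uma and Bao into a block (2 internal orders). Seating 5 units around a circle gives (4)! arrangements.
So 2 × (4)! = 2 × 24 = 48.

48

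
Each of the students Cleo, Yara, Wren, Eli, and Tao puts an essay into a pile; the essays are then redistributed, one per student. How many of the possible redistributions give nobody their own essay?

Let Aᵢ be the assignments in which student i gets their own essay. We want the size of the complement of A₁∪…∪A_5.
By inclusion–exclusion this is Σ_{j=0}^{5} (−1)^j C(5,j)·(5−j)!.
Computing: 120 − 120 + 60 − 20 + 5 − 1 = 44.

44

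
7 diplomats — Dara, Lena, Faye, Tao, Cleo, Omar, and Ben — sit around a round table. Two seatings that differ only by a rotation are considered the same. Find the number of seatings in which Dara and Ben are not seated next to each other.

480

All circular seatings of 7 people number (6)! = 720.
Seatings with Dara beside Ben: treat them as a block with 2 internal orders, giving 2 × (5)! = 240.
Subtracting, 720 − 240 = 480.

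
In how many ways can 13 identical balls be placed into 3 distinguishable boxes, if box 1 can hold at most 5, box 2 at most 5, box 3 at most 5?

Ignoring the caps, the number of non-negative solutions to x_1+…+x_3 = 13 is C(15,2) = 105.
Subtract solutions that violate a single cap (substitute x_i' = x_i − (cap_i+1)): x_1 ≥ 6 gives C(9,2) = 36; x_2 ≥ 6 gives C(9,2) = 36; x_3 ≥ 6 gives C(9,2) = 36. Together 108.
Add back pairs where two caps are both exceeded: 3 + 3 + 3 = 9.
By inclusion–exclusion the count is 105 − 108 + 9 = 6.

6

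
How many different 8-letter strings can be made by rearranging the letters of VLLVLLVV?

Letter multiplicities in VLLVLLVV: L×4, V×4.
So there are 8! / (4!·4!) = 70 distinguishable arrangements.

70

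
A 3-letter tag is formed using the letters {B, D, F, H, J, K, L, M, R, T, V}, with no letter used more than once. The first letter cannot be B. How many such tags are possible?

900

The first letter has 11−1 = 10 choices (anything except B).
The remaining 2 letters are filled from the other 10 symbols without repetition: 10 × 9 = 90.
Total: 10 × 90 = 900.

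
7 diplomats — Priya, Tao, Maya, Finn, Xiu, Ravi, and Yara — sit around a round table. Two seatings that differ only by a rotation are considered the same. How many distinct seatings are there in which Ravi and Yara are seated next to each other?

240

Treat {Ravi, Yara} as one unit (2 internal orders) and seat the resulting 6 units around the table: (5)! circular arrangements.
So 2 × (5)! = 2 × 120 = 240.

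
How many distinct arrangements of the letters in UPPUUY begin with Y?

Fix Y in the first position and arrange the remaining 5 letters.
Those 5 letters have P appearing twice and U appearing 3 times, giving (5)!/(3!·2!) = 10.

10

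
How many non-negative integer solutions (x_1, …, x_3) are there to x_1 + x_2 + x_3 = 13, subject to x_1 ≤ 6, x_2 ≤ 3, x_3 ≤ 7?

Ignoring the caps, the number of non-negative solutions to x_1+…+x_3 = 13 is C(15,2) = 105.
Subtract solutions that violate a single cap (substitute x_i' = x_i − (cap_i+1)): x_1 ≥ 7 gives C(8,2) = 28; x_2 ≥ 4 gives C(11,2) = 55; x_3 ≥ 8 gives C(7,2) = 21. Together 104.
Add back pairs where two caps are both exceeded: 6 + 0 + 3 = 9.
By inclusion–exclusion the count is 105 − 104 + 9 = 10.

10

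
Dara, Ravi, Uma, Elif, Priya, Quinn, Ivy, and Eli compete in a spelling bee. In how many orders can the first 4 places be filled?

1680

There are 8 choices for 1st place, 7 for 2nd, and so on down to 5 for position 4.
That gives 8 × 7 × 6 × 5 = 1680.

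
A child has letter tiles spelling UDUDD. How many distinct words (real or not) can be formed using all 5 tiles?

10

The 5 letters of UDUDD have repeats: D appearing 3 times and U appearing twice.
Dividing 5! = 120 by 3!·2! = 12 for the repeated letters gives 10.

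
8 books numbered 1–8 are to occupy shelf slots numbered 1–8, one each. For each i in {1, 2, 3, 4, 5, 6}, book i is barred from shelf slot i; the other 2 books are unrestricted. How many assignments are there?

18806

Let Aᵢ (for 1 ≤ i ≤ 6) be the placements that put book i in its forbidden shelf slot. Any j of these fix j positions, leaving (8−j)! ways to fill the rest, and there are C(6,j) ways to pick which j.
By inclusion–exclusion, the number of valid placements is Σ_{j=0}^{6} (−1)^j C(6,j)·(8−j)!.
Computing: 40320 − 30240 + 10800 − 2400 + 360 − 36 + 2 = 18806.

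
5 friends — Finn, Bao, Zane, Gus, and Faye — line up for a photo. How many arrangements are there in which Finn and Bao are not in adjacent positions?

72

There are 5! = 120 arrangements in all. If Finn and Bao are adjacent, merging them into one block gives 2·(4)! = 48 arrangements.
Complementary counting: 120 − 48 = 72.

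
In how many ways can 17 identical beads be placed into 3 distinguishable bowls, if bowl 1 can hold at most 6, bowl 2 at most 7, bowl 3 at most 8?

15

Without the upper bounds there are C(19,2) = 171 ways to split 17 among 3 bowls.
Subtract solutions that violate a single cap (substitute x_i' = x_i − (cap_i+1)): x_1 ≥ 7 gives C(12,2) = 66; x_2 ≥ 8 gives C(11,2) = 55; x_3 ≥ 9 gives C(10,2) = 45. Together 166.
Add back pairs where two caps are both exceeded: 6 + 3 + 1 = 10.
By inclusion–exclusion the count is 171 − 166 + 10 = 15.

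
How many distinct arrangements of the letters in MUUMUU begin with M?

5

With the first slot taken by M, it remains to arrange the other 5 letters (UUMUU).
Those 5 letters have U appearing 4 times, giving (5)!/(4!) = 5.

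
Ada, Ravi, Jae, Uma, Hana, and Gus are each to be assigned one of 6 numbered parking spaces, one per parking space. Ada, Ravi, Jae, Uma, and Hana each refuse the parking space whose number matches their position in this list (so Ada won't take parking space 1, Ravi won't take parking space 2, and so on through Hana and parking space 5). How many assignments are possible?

Let Aᵢ (for 1 ≤ i ≤ 5) be the placements that put person i in their forbidden parking space. Any j of these fix j positions, leaving (6−j)! ways to fill the rest, and there are C(5,j) ways to pick which j.
By inclusion–exclusion, the number of valid placements is Σ_{j=0}^{5} (−1)^j C(5,j)·(6−j)!.
Computing: 720 − 600 + 240 − 60 + 10 − 1 = 309.

309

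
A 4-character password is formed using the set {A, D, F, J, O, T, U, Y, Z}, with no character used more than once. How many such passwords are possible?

Choose and order 4 of the 9 symbols: the first character has 9 options, the next 8, then 7, 6.
That product is 9 × 8 × 7 × 6 = 3024.

3024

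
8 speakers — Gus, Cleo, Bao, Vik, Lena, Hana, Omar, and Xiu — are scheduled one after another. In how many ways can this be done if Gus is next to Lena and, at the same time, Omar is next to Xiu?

2880

Treat {Gus,Lena} as one block (2 orders) and {Omar,Xiu} as another (2 orders).
That leaves 6 units to arrange: 2 × 2 × 6! = 4 × 720 = 2880.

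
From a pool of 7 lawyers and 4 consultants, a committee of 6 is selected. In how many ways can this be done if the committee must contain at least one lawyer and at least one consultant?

455

Unrestricted: C(11,6) = 462 ways to pick any 6 of the 11.
Selections missing a whole group: no lawyers → C(4,6) = 0; no consultants → C(7,6) = 7.
Both groups omitted at once is impossible, so 462 − 7 = 455.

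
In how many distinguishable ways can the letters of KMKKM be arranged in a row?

The 5 letters of KMKKM have repeats: K appearing 3 times and M appearing twice.
So there are 5! / (3!·2!) = 10 distinguishable arrangements.

10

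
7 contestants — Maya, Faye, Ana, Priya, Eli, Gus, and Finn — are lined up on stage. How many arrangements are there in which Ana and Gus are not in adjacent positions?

Of the 7! = 5040 arrangements, those with Ana and Gus adjacent number 2 × 6! = 1440 (treat the pair as a block with 2 internal orders).
Complementary counting: 5040 − 1440 = 3600.

3600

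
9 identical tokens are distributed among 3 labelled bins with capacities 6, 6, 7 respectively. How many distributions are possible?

Ignoring the caps, the number of non-negative solutions to x_1+…+x_3 = 9 is C(11,2) = 55.
Subtract solutions that violate a single cap (substitute x_i' = x_i − (cap_i+1)): x_1 ≥ 7 gives C(4,2) = 6; x_2 ≥ 7 gives C(4,2) = 6; x_3 ≥ 8 gives C(3,2) = 3. Together 15.
No two caps can be exceeded simultaneously, so the pair terms are all 0.
By inclusion–exclusion the count is 55 − 15 + 0 = 40.

40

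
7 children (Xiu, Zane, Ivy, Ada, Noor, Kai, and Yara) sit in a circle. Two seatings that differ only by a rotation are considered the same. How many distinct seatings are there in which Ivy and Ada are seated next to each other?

240

Glue Ivy and Ada into a block (2 internal orders). Seating 6 units around a circle gives (5)! arrangements.
So 2 × (5)! = 2 × 120 = 240.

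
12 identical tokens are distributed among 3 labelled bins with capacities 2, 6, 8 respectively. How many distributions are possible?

12

By stars and bars, unrestricted non-negative solutions to x_1+…+x_3 = 12 number C(12+2,2) = 91.
Subtract solutions that violate a single cap (substitute x_i' = x_i − (cap_i+1)): x_1 ≥ 3 gives C(11,2) = 55; x_2 ≥ 7 gives C(7,2) = 21; x_3 ≥ 9 gives C(5,2) = 10. Together 86.
Add back pairs where two caps are both exceeded: 6 + 1 + 0 = 7.
By inclusion–exclusion the count is 91 − 86 + 7 = 12.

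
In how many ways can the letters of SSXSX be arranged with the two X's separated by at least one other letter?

There are 5!/(3!·2!) = 10 arrangements of SSXSX in total.
If the two X's are adjacent, glue them into one block, leaving 4 items to arrange: (4)!/(3!) = 4 ways.
Subtracting, 10 − 4 = 6 arrangements keep the X's apart.

6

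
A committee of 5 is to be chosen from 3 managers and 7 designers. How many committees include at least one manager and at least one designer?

With no constraint there are C(10,5) = 252 possible selections.
Subtract selections that omit an entire group: no managers → C(7,5) = 21; no designers → C(3,5) = 0.
Both groups omitted at once is impossible, so 252 − 21 = 231.

231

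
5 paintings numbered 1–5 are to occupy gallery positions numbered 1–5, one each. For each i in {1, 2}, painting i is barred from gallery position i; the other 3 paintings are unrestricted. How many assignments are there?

78

Let Aᵢ (for i ∈ {1, 2}) be the placements that put painting i in its forbidden gallery position. Any j of these fix j positions, leaving (5−j)! ways to fill the rest, and there are C(2,j) ways to pick which j.
By inclusion–exclusion, the number of valid placements is Σ_{j=0}^{2} (−1)^j C(2,j)·(5−j)!.
Computing: 120 − 48 + 6 = 78.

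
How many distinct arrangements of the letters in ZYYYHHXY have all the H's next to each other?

210

Treat the 2 copies of H as a single block. The multiset to arrange is then {HH, X, Y, Y, Y, Y, Z}, 7 items in all.
That gives (7)!/(4!) = 210 arrangements.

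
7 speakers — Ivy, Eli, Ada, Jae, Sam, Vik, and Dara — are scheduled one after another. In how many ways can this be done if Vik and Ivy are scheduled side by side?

1440

Treat {Vik, Ivy} as a single unit. There are 6 units to order, and the pair itself can be ordered 2 ways.
That gives 2 × 6! = 2 × 720 = 1440.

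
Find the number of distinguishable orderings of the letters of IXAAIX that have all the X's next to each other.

30

Treat the 2 copies of X as a single block. The multiset to arrange is then {XX, A, A, I, I}, 5 items in all.
That gives (5)!/(2!·2!) = 30 arrangements.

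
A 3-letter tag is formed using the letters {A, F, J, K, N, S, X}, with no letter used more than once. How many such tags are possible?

This is a permutation of 3 out of 7: P(7,3) = 7!/4!.
7 × 6 × 5 = 210.

210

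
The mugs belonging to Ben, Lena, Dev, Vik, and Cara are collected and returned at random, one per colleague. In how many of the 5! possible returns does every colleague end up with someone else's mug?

Count assignments avoiding every fixed point. For any j of the 5 colleagues fixed to their own mug, the other 5−j can be arranged in (5−j)! ways.
By inclusion–exclusion this is Σ_{j=0}^{5} (−1)^j C(5,j)·(5−j)!.
Computing: 120 − 120 + 60 − 20 + 5 − 1 = 44.

44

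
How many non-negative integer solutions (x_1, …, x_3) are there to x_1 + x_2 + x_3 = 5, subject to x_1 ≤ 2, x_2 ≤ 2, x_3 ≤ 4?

By stars and bars, unrestricted non-negative solutions to x_1+…+x_3 = 5 number C(5+2,2) = 21.
Subtract solutions that violate a single cap (substitute x_i' = x_i − (cap_i+1)): x_1 ≥ 3 gives C(4,2) = 6; x_2 ≥ 3 gives C(4,2) = 6; x_3 ≥ 5 gives C(2,2) = 1. Together 13.
No two caps can be exceeded simultaneously, so the pair terms are all 0.
By inclusion–exclusion the count is 21 − 13 + 0 = 8.

8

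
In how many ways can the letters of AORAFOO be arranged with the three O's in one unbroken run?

Treat the 3 copies of O as a single block. The multiset to arrange is then {OOO, A, A, F, R}, 5 items in all.
That gives (5)!/(2!) = 60 arrangements.

60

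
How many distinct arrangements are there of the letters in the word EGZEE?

The 5 letters of EGZEE have repeats: E appearing 3 times.
The number of distinct arrangements is 5!/(3!) = 120/6 = 20.

20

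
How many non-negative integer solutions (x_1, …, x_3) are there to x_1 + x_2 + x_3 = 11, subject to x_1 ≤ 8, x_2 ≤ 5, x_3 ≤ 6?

36

By stars and bars, unrestricted non-negative solutions to x_1+…+x_3 = 11 number C(11+2,2) = 78.
Subtract solutions that violate a single cap (substitute x_i' = x_i − (cap_i+1)): x_1 ≥ 9 gives C(4,2) = 6; x_2 ≥ 6 gives C(7,2) = 21; x_3 ≥ 7 gives C(6,2) = 15. Together 42.
No two caps can be exceeded simultaneously, so the pair terms are all 0.
By inclusion–exclusion the count is 78 − 42 + 0 = 36.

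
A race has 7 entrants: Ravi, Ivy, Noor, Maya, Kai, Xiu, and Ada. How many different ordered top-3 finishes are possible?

210

This is an ordered selection of 3 from 7: P(7,3).
That gives 7 × 6 × 5 = 210.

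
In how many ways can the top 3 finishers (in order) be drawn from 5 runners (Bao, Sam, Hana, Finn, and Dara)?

60

There are 5 choices for 1st place, 4 for 2nd, and 3 for 3rd.
That gives 5 × 4 × 3 = 60.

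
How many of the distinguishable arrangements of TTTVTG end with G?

Fix G in the last position and arrange the remaining 5 letters.
Those 5 letters have T appearing 4 times, giving (5)!/(4!) = 5.

5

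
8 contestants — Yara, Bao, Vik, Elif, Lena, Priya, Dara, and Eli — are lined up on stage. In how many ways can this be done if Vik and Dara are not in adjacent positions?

30240

Of the 8! = 40320 arrangements, those with Vik and Dara adjacent number 2 × 7! = 10080 (treat the pair as a block with 2 internal orders).
So 40320 − 10080 = 30240 arrangements keep them apart.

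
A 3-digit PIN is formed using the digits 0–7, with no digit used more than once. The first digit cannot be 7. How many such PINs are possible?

The first digit has 8−1 = 7 choices (anything except 7).
The remaining 2 digits are filled from the other 7 symbols without repetition: 7 × 6 = 42.
Total: 7 × 42 = 294.

294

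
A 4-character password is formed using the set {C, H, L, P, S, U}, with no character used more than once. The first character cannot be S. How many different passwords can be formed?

The first character has 6−1 = 5 choices (anything except S).
The remaining 3 characters are filled from the other 5 symbols without repetition: 5 × 4 × 3 = 60.
Total: 5 × 60 = 300.

300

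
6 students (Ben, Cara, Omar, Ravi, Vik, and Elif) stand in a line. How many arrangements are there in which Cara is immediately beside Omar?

Treat {Cara, Omar} as a single unit. There are 5 units to order, and the pair itself can be ordered 2 ways.
That gives 2 × 5! = 2 × 120 = 240.

240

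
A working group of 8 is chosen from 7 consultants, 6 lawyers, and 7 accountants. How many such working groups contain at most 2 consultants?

49335

Split by how many consultants are chosen (0 through 2).
Sum: C(7,0)·C(13,8) + C(7,1)·C(13,7) + C(7,2)·C(13,6) = 1287 + 12012 + 36036 = 49335.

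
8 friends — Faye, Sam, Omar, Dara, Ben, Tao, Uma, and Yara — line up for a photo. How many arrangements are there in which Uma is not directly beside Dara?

30240

Of the 8! = 40320 arrangements, those with Uma and Dara adjacent number 2 × 7! = 10080 (treat the pair as a block with 2 internal orders).
Complementary counting: 40320 − 10080 = 30240.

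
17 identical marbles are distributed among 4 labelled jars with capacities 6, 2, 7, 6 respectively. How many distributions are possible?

31

Without the upper bounds there are C(20,3) = 1140 ways to split 17 among 4 jars.
Subtract solutions that violate a single cap (substitute x_i' = x_i − (cap_i+1)): x_1 ≥ 7 gives C(13,3) = 286; x_2 ≥ 3 gives C(17,3) = 680; x_3 ≥ 8 gives C(12,3) = 220; x_4 ≥ 7 gives C(13,3) = 286. Together 1472.
Add back pairs where two caps are both exceeded: 120 + 10 + 20 + 84 + 120 + 10 = 364.
Subtract triples: 0 + 1 + 0 + 0 = 1.
By inclusion–exclusion the count is 1140 − 1472 + 364 − 1 = 31.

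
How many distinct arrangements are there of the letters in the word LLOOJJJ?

210

The 7 letters of LLOOJJJ have repeats: J appearing 3 times, L appearing twice, and O appearing twice.
The number of distinct arrangements is 7!/(3!·2!·2!) = 5040/24 = 210.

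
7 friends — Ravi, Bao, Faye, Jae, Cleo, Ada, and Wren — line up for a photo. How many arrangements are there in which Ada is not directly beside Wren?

3600

Of the 7! = 5040 arrangements, those with Ada and Wren adjacent number 2 × 6! = 1440 (treat the pair as a block with 2 internal orders).
So 5040 − 1440 = 3600 arrangements keep them apart.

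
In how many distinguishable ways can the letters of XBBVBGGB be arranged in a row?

840

The 8 letters of XBBVBGGB have repeats: B appearing 4 times and G appearing twice.
So there are 8! / (4!·2!) = 840 distinguishable arrangements.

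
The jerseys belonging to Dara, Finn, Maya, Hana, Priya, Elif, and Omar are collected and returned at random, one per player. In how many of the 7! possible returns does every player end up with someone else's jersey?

1854

This is the derangement count D_7: permutations of 7 items with no fixed point.
By inclusion–exclusion this is Σ_{j=0}^{7} (−1)^j C(7,j)·(7−j)!.
Computing: 5040 − 5040 + 2520 − 840 + 210 − 42 + 7 − 1 = 1854.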